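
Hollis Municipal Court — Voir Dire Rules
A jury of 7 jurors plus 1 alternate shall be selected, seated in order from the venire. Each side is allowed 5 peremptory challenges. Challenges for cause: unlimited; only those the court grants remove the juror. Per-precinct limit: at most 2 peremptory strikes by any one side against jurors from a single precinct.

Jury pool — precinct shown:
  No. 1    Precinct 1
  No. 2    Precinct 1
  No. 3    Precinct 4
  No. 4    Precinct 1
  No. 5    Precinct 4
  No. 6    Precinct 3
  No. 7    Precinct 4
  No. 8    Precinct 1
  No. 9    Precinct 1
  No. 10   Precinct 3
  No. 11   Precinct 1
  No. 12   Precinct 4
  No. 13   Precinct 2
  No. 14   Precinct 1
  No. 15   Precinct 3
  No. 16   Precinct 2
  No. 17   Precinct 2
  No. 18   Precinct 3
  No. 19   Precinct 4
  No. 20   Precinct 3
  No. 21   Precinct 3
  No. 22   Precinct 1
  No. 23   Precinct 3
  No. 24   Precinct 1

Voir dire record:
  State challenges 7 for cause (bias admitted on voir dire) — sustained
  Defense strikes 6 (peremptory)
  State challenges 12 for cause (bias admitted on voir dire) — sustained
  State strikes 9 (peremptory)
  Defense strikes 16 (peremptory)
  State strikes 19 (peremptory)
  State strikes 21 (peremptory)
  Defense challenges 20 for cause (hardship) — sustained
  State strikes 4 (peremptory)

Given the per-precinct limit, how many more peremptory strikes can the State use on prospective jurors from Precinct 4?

State peremptories so far: #9, #19, #21, #4 — 4 of 5 used, 1 left overall.
Against Precinct 4: #19 — 1 used; per-precinct cap 2 leaves 1.
Binding limit: min(1, 1) = 1.

1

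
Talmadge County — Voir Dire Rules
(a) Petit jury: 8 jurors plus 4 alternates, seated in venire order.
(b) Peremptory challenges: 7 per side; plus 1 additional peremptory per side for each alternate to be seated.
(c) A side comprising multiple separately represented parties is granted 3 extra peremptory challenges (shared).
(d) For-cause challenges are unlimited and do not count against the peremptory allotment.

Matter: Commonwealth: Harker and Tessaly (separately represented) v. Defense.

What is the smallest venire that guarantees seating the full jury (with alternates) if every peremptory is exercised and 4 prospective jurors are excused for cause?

41

Seats to fill: 8 + 4 alternates = 12.
Peremptories — Commonwealth: 7 + 1×4 + 3 = 14; Defense: 7 + 1×4 = 11; total 25.
For-cause removals: 4.
Minimum venire: 12 + 25 + 4 = 41.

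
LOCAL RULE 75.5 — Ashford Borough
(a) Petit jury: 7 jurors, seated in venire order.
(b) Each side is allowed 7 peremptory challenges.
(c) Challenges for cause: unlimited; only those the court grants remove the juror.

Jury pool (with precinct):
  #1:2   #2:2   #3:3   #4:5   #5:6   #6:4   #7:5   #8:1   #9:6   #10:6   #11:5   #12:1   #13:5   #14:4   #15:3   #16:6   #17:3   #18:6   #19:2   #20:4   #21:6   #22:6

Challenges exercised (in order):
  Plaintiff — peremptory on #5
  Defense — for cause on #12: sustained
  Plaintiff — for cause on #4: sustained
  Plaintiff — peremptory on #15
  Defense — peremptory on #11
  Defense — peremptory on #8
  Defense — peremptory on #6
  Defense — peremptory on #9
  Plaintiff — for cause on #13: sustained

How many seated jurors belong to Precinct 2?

Removed: #4, #5, #6, #8, #9, #11, #12, #13, #15.
Seated jurors 1–7: #1, #2, #3, #7, #10, #14, #16.
Of those, in Precinct 2: #1, #2 → 2.

2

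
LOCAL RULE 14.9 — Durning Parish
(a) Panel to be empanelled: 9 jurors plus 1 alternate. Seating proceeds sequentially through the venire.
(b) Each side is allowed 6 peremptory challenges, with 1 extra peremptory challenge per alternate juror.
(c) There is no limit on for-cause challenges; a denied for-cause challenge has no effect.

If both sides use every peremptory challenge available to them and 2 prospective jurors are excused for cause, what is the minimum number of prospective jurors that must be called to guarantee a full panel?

26

Seats to fill: 9 + 1 alternates = 10.
Peremptories: 6 + 1×1 = 7 per side × 2 sides = 14.
For-cause removals: 2.
Minimum venire: 10 + 14 + 2 = 26.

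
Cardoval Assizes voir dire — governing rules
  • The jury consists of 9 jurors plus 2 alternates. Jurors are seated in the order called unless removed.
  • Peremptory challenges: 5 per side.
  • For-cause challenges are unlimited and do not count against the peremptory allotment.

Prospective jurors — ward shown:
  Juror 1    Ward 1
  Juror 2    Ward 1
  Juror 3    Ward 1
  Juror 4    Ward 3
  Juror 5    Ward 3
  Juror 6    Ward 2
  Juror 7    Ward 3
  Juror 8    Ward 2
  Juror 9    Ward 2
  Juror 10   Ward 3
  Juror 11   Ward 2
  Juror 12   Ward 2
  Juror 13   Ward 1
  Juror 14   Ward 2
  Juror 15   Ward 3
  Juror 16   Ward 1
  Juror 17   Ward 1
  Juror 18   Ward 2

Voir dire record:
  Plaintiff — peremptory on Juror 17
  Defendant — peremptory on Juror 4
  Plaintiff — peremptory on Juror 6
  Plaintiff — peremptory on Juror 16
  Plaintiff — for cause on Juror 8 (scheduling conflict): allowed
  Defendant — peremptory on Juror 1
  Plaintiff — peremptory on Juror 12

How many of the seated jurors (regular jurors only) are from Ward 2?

3

Removed: #1, #4, #6, #8, #12, #16, #17.
Seated jurors 1–9: #2, #3, #5, #7, #9, #10, #11, #13, #14 (alternates #15, #18 not counted).
Of those, in Ward 2: #9, #11, #14 → 3.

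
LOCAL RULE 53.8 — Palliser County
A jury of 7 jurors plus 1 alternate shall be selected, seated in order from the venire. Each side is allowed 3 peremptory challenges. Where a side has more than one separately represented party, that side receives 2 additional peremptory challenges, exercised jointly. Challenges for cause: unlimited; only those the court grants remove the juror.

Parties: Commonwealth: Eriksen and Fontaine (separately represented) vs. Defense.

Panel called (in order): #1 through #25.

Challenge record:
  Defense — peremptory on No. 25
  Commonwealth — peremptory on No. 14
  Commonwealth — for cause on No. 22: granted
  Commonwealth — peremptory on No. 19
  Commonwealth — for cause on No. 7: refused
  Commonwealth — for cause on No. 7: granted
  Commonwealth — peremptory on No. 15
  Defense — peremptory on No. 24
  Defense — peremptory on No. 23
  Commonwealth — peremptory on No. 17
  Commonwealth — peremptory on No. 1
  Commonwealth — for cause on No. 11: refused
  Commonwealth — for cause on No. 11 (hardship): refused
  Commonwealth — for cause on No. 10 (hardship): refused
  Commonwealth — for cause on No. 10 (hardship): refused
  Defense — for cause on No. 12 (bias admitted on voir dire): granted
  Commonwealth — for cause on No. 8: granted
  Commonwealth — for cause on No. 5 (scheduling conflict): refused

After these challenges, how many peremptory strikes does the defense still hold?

Defense allotment: 3.
Defense peremptories used: #25, #24, #23 — 3 (the for-cause on #12 doesn't count).
Remaining: 3 − 3 = 0.

0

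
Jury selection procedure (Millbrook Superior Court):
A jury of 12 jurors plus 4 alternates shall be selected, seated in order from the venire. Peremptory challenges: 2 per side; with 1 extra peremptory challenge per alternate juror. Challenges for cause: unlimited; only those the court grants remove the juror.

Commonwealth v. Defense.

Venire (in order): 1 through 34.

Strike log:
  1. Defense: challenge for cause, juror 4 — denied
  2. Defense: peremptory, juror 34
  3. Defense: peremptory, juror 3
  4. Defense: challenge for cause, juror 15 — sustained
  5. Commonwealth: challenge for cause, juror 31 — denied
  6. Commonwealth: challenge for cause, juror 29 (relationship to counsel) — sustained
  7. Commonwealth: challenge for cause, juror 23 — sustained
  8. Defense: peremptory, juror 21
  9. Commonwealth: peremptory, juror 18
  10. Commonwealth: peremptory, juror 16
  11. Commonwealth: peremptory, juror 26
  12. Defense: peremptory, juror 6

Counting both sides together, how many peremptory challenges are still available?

Commonwealth allotment: 2 base + 1 × 4 alternates = 6. Defense allotment: 2 base + 1 × 4 alternates = 6.
Commonwealth peremptories used: #18, #16, #26 — 3 (for-cause on #31, #29, #23 don't count).
Defense peremptories used: #34, #3, #21, #6 — 4 (for-cause on #4, #15 don't count).
Remaining: (6 − 3) + (6 − 4) = 5.

5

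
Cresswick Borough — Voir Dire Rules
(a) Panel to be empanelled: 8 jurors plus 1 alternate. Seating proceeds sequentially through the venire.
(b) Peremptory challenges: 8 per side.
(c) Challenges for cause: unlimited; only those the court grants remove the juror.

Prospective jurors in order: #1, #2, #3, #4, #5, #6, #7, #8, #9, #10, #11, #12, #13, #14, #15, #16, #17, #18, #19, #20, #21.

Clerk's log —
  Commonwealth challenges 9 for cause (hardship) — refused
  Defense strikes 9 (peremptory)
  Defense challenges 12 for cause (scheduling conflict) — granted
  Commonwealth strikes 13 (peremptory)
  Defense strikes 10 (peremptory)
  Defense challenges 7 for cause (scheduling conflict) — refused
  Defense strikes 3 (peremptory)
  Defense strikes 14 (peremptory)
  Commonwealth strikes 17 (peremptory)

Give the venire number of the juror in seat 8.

Removed: #3, #9, #10, #12, #13, #14, #17. (#7 stays — for-cause denied.)
Filling seats in venire order through position 8: #1, #2, #4, #5, #6, #7, #8, #11.
So seat 8 is #11.

11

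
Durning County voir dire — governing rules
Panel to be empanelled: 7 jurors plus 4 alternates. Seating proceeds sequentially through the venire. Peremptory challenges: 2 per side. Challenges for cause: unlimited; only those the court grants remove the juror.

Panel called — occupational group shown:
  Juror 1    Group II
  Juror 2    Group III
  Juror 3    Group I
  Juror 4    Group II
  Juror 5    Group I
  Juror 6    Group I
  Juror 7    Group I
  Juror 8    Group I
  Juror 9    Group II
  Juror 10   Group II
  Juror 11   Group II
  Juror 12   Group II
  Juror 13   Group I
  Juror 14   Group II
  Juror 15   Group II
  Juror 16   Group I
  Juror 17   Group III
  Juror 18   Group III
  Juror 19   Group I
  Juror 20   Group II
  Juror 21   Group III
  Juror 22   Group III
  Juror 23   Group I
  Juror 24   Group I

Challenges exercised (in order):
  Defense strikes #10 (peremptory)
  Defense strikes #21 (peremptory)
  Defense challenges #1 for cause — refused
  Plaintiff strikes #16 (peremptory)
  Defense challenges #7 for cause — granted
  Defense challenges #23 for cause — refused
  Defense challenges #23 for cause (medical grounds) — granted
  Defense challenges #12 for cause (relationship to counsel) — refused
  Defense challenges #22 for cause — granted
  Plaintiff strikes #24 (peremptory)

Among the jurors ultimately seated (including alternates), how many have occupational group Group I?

Removed: #7, #10, #16, #21, #22, #23, #24.
Seated (11 incl. alternates): #1, #2, #3, #4, #5, #6, #8, #9, #11, #12, #13.
Of those, in Group I: #3, #5, #6, #8, #13 → 5.

5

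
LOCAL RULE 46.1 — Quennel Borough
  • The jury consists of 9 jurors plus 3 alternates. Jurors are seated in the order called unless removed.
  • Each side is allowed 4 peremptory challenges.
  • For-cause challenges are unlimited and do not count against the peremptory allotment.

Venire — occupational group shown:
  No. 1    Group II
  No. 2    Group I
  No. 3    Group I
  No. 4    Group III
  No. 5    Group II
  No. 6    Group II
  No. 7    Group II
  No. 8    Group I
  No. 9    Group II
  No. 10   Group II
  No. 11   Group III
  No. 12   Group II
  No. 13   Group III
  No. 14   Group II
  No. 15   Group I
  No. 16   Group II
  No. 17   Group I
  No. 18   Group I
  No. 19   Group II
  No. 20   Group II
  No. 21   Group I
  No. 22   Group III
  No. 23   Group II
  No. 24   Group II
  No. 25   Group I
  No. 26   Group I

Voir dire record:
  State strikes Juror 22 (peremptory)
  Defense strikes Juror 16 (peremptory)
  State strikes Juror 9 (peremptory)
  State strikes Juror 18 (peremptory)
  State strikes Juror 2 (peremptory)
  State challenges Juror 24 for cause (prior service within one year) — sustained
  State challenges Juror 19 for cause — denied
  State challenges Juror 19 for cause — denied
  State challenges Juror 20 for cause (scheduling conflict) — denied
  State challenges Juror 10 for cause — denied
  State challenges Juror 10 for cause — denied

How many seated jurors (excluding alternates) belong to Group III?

2

Removed: #2, #9, #16, #18, #22, #24.
Seated jurors 1–9: #1, #3, #4, #5, #6, #7, #8, #10, #11 (alternates #12, #13, #14 not counted).
Of those, in Group III: #4, #11 → 2.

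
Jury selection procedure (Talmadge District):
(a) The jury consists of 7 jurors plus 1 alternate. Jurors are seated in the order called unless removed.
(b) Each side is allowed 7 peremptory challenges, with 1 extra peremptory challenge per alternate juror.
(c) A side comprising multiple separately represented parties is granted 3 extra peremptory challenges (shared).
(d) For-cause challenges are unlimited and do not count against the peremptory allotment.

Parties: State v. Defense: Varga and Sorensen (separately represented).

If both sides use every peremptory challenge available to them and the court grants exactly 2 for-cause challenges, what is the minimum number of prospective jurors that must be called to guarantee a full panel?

Seats to fill: 7 + 1 alternates = 8.
Peremptories — State: 7 + 1×1 = 8; Defense: 7 + 1×1 + 3 = 11; total 19.
For-cause removals: 2.
Minimum venire: 8 + 19 + 2 = 29.

29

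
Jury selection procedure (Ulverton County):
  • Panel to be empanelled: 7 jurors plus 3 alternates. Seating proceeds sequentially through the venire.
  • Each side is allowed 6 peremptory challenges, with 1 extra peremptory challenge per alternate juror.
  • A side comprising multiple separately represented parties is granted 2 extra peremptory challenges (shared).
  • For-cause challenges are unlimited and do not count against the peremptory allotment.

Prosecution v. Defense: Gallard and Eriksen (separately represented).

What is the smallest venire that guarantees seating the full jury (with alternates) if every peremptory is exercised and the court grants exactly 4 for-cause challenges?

Seats to fill: 7 + 3 alternates = 10.
Peremptories — Prosecution: 6 + 1×3 = 9; Defense: 6 + 1×3 + 2 = 11; total 20.
For-cause removals: 4.
Minimum venire: 10 + 20 + 4 = 34.

34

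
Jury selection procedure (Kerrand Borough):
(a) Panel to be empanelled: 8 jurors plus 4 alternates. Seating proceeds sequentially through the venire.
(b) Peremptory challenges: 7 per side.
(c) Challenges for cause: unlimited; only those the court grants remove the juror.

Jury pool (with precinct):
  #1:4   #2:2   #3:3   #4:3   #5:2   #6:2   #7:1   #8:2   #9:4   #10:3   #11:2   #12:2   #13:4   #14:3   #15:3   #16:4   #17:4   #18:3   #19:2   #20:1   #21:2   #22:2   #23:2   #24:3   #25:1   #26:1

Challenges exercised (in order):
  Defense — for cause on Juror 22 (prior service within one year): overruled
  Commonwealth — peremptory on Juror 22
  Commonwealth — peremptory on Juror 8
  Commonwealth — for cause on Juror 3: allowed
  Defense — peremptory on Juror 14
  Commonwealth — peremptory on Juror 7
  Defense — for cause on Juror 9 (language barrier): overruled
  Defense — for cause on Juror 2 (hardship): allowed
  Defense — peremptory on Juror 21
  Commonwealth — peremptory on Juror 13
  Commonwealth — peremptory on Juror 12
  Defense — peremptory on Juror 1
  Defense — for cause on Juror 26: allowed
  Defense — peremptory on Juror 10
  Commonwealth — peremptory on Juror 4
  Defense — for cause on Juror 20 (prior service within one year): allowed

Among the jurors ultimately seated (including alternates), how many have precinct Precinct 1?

1

Removed: #1, #2, #3, #4, #7, #8, #10, #12, #13, #14, #20, #21, #22, #26.
Seated (12 incl. alternates): #5, #6, #9, #11, #15, #16, #17, #18, #19, #23, #24, #25.
Of those, in Precinct 1: #25 → 1.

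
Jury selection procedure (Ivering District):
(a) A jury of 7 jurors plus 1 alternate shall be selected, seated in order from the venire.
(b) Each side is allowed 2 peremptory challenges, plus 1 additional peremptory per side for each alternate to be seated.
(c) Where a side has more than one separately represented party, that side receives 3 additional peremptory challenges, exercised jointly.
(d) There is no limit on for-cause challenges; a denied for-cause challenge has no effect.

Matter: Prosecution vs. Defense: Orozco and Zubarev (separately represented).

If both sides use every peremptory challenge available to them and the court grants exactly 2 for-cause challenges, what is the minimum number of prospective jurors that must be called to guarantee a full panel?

Seats to fill: 7 + 1 alternates = 8.
Peremptories — Prosecution: 2 + 1×1 = 3; Defense: 2 + 1×1 + 3 = 6; total 9.
For-cause removals: 2.
Minimum venire: 8 + 9 + 2 = 19.

19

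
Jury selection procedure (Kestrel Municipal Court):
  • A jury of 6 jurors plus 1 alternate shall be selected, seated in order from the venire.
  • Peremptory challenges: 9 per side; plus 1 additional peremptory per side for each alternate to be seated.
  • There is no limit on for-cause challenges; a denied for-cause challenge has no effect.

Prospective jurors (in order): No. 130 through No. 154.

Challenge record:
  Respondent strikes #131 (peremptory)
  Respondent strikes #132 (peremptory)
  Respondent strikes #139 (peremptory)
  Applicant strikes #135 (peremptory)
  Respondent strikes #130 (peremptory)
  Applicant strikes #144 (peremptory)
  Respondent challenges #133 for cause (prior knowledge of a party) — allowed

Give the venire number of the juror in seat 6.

Removed: #130, #131, #132, #133, #135, #139, #144.
Seating in order: seats 1–6 → #134, #136, #137, #138, #140, #141; alternates → #142.
So seat 6 is #141.

141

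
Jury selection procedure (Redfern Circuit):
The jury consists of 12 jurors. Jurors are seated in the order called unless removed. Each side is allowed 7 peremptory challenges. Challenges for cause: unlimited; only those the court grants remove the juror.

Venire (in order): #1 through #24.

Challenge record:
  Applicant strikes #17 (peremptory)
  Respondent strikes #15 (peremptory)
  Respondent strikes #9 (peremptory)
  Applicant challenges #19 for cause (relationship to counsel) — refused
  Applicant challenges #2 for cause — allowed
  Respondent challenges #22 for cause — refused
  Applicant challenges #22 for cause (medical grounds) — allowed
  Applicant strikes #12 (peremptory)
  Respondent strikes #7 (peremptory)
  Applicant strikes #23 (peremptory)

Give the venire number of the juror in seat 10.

14

Removed: #2, #7, #9, #12, #15, #17, #22, #23. (#19 stays — for-cause denied.)
Filling seats in venire order through position 10: #1, #3, #4, #5, #6, #8, #10, #11, #13, #14.
So seat 10 is #14.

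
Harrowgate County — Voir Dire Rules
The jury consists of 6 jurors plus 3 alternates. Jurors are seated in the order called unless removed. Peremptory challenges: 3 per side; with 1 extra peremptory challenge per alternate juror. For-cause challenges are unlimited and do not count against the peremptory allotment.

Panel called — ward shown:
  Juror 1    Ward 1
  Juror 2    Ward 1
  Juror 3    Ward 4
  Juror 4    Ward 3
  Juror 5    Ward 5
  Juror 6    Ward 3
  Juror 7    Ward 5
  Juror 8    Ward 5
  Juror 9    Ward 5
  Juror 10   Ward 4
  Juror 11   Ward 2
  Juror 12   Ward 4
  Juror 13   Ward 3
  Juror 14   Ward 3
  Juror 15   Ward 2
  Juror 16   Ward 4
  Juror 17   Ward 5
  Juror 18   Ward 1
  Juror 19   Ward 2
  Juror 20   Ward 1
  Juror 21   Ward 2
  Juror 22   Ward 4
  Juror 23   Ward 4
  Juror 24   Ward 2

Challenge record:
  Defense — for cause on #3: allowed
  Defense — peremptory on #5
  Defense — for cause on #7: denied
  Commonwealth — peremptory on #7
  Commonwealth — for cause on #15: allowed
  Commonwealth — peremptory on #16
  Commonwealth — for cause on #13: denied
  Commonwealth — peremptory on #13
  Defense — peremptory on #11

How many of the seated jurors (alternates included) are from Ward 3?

3

Removed: #3, #5, #7, #11, #13, #15, #16.
Seated (9 incl. alternates): #1, #2, #4, #6, #8, #9, #10, #12, #14.
Of those, in Ward 3: #4, #6, #14 → 3.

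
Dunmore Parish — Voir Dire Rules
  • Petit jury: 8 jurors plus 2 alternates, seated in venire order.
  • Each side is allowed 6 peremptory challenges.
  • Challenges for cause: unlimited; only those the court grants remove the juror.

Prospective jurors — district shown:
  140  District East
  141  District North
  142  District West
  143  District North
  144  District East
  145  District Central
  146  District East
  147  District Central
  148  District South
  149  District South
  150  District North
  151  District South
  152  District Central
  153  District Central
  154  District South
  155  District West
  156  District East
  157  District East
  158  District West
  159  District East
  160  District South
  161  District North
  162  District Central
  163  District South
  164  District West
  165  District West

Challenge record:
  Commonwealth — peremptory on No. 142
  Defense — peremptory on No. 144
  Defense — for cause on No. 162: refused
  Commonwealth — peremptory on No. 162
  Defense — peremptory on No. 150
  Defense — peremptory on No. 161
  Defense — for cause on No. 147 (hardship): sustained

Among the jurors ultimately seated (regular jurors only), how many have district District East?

Removed: #142, #144, #147, #150, #161, #162.
Seated jurors 1–8: #140, #141, #143, #145, #146, #148, #149, #151 (alternates #152, #153 not counted).
Of those, in District East: #140, #146 → 2.

2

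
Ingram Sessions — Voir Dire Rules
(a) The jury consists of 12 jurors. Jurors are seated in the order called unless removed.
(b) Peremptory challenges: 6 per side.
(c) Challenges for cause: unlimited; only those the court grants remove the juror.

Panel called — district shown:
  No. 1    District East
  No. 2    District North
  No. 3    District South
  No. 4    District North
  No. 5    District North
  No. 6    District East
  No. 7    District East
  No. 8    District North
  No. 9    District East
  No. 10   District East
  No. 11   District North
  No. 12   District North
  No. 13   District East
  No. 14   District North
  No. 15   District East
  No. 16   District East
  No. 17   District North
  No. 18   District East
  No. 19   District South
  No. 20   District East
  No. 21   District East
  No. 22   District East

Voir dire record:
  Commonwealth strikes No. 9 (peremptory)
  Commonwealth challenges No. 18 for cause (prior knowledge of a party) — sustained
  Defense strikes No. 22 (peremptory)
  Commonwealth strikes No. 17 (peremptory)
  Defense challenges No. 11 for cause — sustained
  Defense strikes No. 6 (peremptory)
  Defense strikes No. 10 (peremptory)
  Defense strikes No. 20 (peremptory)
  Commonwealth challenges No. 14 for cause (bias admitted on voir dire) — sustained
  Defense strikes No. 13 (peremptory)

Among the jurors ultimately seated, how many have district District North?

5

Removed: #6, #9, #10, #11, #13, #14, #17, #18, #20, #22.
Seated jurors 1–12: #1, #2, #3, #4, #5, #7, #8, #12, #15, #16, #19, #21.
Of those, in District North: #2, #4, #5, #8, #12 → 5.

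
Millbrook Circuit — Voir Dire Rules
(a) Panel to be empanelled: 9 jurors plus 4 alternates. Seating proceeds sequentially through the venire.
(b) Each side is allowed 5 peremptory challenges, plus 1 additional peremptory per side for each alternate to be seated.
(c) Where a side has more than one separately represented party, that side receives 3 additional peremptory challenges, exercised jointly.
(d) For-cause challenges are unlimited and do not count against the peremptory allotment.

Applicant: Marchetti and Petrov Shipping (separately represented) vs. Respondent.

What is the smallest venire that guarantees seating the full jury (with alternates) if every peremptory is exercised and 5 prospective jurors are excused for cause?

39

Seats to fill: 9 + 4 alternates = 13.
Peremptories — Applicant: 5 + 1×4 + 3 = 12; Respondent: 5 + 1×4 = 9; total 21.
For-cause removals: 5.
Minimum venire: 13 + 21 + 5 = 39.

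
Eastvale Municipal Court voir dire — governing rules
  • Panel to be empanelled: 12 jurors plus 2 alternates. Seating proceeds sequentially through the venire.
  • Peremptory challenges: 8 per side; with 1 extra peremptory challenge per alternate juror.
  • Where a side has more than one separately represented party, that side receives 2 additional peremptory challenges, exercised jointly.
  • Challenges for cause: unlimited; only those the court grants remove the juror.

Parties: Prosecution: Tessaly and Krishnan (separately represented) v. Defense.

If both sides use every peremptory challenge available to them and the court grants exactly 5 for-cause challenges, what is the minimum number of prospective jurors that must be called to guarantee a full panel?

Seats to fill: 12 + 2 alternates = 14.
Peremptories — Prosecution: 8 + 1×2 + 2 = 12; Defense: 8 + 1×2 = 10; total 22.
For-cause removals: 5.
Minimum venire: 14 + 22 + 5 = 41.

41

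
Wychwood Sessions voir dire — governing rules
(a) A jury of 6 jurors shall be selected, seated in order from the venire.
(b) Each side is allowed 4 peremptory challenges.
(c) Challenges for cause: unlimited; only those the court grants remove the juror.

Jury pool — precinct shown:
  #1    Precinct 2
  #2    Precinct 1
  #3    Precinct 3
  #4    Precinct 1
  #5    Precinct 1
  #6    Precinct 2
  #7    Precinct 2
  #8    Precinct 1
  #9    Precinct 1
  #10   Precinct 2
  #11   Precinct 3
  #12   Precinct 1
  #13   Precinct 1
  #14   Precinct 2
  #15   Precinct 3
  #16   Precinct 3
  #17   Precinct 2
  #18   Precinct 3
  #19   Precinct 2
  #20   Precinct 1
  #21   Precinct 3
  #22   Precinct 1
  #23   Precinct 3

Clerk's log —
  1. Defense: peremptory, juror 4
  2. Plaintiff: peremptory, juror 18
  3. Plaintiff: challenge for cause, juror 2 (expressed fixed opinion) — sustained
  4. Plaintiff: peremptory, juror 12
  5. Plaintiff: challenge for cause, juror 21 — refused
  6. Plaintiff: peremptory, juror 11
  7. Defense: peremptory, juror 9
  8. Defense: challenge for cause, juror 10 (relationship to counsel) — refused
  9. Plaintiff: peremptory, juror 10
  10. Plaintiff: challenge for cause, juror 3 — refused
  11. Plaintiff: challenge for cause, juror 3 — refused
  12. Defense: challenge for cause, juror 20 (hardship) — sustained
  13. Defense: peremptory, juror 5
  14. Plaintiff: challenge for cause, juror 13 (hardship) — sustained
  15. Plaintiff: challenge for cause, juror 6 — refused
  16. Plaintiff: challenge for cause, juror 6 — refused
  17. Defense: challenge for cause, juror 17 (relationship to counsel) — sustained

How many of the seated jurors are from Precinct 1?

1

Removed: #2, #4, #5, #9, #10, #11, #12, #13, #17, #18, #20.
Seated jurors 1–6: #1, #3, #6, #7, #8, #14.
Of those, in Precinct 1: #8 → 1.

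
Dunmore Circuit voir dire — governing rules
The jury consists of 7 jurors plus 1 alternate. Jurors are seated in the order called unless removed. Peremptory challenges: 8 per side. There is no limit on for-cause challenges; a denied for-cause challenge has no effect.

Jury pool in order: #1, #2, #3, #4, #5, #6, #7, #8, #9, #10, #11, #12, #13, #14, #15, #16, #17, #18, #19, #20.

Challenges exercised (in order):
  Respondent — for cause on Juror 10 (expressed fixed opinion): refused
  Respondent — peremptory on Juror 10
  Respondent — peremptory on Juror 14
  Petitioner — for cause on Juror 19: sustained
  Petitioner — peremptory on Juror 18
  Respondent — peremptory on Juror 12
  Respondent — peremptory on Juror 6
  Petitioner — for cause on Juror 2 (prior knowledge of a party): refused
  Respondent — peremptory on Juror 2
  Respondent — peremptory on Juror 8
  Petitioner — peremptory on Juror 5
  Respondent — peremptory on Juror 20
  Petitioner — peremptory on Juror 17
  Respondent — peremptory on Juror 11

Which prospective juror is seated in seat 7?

Removed: #2, #5, #6, #8, #10, #11, #12, #14, #17, #18, #19, #20.
Seating in order: seats 1–7 → #1, #3, #4, #7, #9, #13, #15; alternates → #16.
So seat 7 is #15.

15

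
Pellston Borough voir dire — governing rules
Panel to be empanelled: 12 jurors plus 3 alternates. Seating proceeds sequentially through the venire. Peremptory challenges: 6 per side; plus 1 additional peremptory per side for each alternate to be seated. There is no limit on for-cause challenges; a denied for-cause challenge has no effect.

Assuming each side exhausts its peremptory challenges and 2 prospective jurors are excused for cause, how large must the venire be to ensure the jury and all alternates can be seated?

35

Seats to fill: 12 + 3 alternates = 15.
Peremptories: 6 + 1×3 = 9 per side × 2 sides = 18.
For-cause removals: 2.
Minimum venire: 15 + 18 + 2 = 35.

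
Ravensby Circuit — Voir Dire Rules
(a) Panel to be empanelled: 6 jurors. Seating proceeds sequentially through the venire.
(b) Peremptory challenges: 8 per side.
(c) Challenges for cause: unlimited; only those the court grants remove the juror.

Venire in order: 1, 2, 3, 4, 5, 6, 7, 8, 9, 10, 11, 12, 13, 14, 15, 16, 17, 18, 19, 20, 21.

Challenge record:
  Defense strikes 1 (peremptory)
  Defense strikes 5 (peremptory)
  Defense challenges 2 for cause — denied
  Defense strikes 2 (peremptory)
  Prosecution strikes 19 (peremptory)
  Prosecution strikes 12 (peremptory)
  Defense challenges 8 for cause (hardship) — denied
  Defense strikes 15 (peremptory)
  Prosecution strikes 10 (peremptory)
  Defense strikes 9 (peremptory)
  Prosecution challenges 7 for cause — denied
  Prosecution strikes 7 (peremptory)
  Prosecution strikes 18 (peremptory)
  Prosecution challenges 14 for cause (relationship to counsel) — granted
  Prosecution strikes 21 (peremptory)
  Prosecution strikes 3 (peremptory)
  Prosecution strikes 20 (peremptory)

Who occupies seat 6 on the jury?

16

Removed: #1, #2, #3, #5, #7, #9, #10, #12, #14, #15, #18, #19, #20, #21. (#8 stays — for-cause denied.)
Filling seats in venire order through position 6: #4, #6, #8, #11, #13, #16.
So seat 6 is #16.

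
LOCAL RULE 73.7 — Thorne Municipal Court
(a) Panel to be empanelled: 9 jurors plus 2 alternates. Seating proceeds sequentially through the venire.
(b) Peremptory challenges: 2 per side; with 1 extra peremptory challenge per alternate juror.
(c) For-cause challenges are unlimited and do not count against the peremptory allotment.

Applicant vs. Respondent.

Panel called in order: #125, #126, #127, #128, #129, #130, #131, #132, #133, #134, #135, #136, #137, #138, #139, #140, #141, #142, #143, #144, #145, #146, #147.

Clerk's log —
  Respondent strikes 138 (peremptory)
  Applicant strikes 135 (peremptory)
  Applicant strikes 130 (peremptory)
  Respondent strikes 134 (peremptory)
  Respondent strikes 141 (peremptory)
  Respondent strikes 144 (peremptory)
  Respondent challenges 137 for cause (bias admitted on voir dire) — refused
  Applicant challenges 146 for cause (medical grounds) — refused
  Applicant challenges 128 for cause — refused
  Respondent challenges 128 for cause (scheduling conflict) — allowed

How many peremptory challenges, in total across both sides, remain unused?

Applicant allotment: 2 base + 1 × 2 alternates = 4. Respondent allotment: 2 base + 1 × 2 alternates = 4.
Applicant peremptories used: #135, #130 — 2 (for-cause on #146, #128 don't count).
Respondent peremptories used: #138, #134, #141, #144 — 4 (for-cause on #137, #128 don't count).
Remaining: (4 − 2) + (4 − 4) = 2.

2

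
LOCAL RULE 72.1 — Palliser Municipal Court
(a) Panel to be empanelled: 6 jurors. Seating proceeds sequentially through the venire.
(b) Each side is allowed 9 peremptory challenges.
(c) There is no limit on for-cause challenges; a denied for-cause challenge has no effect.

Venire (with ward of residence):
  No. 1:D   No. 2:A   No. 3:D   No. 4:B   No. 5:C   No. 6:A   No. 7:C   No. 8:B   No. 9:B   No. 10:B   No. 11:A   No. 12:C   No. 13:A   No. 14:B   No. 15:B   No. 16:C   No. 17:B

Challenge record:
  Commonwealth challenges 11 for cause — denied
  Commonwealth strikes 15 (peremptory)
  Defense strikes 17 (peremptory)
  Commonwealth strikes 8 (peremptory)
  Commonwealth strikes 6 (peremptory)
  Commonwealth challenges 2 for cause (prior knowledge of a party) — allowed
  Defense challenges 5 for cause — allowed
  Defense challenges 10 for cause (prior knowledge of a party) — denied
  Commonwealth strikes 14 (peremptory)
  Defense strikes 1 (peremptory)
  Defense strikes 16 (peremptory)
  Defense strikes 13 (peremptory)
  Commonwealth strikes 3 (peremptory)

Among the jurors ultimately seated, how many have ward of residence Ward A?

Removed: #1, #2, #3, #5, #6, #8, #13, #14, #15, #16, #17.
Seated jurors 1–6: #4, #7, #9, #10, #11, #12.
Of those, in Ward A: #11 → 1.

1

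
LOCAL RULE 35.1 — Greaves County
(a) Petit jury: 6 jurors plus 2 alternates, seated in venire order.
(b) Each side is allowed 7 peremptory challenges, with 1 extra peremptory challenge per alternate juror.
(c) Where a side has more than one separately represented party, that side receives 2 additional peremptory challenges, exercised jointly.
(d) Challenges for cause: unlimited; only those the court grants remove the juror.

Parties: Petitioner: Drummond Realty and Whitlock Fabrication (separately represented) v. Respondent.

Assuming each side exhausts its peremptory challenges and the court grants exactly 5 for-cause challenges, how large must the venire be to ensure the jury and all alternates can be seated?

33

Seats to fill: 6 + 2 alternates = 8.
Peremptories — Petitioner: 7 + 1×2 + 2 = 11; Respondent: 7 + 1×2 = 9; total 20.
For-cause removals: 5.
Minimum venire: 8 + 20 + 5 = 33.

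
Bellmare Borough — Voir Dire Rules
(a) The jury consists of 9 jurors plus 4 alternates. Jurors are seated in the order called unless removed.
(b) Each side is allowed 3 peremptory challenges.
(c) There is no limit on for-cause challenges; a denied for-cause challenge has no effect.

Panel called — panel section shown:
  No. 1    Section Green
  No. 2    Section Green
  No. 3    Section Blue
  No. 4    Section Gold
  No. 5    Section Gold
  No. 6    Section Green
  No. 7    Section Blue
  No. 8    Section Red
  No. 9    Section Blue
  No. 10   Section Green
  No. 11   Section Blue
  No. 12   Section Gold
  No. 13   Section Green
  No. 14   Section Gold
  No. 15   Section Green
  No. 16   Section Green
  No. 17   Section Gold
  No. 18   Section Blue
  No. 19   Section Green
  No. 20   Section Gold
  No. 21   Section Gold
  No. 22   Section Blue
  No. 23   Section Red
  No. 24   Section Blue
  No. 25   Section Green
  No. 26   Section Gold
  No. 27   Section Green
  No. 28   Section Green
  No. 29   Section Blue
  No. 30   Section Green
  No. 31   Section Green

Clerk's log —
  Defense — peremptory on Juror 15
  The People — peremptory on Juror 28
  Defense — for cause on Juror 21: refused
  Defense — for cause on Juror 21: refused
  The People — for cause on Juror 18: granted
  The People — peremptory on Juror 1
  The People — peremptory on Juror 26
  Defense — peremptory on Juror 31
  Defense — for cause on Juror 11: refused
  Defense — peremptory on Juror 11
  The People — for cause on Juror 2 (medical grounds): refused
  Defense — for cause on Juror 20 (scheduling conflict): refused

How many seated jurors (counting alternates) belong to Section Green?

Removed: #1, #11, #15, #18, #26, #28, #31.
Seated (13 incl. alternates): #2, #3, #4, #5, #6, #7, #8, #9, #10, #12, #13, #14, #16.
Of those, in Section Green: #2, #6, #10, #13, #16 → 5.

5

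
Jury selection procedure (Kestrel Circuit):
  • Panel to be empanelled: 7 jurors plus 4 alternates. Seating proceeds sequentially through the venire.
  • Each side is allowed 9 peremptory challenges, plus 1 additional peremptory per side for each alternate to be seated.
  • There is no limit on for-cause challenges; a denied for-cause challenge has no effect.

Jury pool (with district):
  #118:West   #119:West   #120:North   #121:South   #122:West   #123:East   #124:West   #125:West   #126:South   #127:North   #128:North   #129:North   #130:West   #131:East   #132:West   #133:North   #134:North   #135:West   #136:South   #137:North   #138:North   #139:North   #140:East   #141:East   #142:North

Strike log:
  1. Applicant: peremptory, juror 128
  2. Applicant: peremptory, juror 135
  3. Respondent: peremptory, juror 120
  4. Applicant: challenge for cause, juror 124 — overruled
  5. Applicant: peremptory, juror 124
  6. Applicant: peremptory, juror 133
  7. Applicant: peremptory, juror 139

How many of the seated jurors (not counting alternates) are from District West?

Removed: #120, #124, #128, #133, #135, #139.
Seated jurors 1–7: #118, #119, #121, #122, #123, #125, #126 (alternates #127, #129, #130, #131 not counted).
Of those, in District West: #118, #119, #122, #125 → 4.

4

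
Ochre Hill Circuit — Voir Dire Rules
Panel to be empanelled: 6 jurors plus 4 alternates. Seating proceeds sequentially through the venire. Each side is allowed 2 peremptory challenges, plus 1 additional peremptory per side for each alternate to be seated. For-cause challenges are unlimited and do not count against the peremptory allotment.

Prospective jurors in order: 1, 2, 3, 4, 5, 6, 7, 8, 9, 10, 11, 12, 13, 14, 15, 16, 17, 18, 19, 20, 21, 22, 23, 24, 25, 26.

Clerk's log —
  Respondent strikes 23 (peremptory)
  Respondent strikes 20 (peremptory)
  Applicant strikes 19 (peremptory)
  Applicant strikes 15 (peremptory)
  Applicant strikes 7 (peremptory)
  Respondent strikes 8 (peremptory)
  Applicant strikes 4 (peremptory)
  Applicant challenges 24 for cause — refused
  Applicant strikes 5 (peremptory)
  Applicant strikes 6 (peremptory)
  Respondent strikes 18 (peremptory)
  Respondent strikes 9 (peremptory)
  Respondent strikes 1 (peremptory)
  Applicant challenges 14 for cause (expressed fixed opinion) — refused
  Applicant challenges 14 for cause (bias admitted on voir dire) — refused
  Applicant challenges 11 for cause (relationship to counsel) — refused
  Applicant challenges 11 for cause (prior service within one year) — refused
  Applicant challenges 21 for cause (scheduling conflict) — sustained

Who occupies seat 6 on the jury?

Removed: #1, #4, #5, #6, #7, #8, #9, #15, #18, #19, #20, #21, #23. (#11, #14, #24 stay — for-cause denied.)
Seating in order: seats 1–6 → #2, #3, #10, #11, #12, #13; alternates → #14, #16, #17, #22.
So seat 6 is #13.

13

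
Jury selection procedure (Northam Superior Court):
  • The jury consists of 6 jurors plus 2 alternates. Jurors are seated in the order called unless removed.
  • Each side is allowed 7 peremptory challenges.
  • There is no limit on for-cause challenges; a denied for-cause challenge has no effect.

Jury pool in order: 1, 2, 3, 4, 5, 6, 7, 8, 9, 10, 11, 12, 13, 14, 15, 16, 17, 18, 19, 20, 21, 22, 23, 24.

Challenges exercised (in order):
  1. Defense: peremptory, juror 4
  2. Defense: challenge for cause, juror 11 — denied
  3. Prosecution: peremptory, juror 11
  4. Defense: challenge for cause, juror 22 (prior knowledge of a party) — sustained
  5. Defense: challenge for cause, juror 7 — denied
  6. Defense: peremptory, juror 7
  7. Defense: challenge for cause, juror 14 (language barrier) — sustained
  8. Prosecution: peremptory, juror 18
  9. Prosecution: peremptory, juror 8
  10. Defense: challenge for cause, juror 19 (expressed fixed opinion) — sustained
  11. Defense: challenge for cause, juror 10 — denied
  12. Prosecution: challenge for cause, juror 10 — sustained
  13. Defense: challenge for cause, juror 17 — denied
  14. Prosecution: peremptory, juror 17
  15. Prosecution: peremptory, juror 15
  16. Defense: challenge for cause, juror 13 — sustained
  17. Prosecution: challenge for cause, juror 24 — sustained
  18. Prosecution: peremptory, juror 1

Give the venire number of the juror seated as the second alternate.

Removed: #1, #4, #7, #8, #10, #11, #13, #14, #15, #17, #18, #19, #22, #24.
Filling seats in venire order through position 8: #2, #3, #5, #6, #9, #12, #16, #20.
So alternate 2 is #20.

20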